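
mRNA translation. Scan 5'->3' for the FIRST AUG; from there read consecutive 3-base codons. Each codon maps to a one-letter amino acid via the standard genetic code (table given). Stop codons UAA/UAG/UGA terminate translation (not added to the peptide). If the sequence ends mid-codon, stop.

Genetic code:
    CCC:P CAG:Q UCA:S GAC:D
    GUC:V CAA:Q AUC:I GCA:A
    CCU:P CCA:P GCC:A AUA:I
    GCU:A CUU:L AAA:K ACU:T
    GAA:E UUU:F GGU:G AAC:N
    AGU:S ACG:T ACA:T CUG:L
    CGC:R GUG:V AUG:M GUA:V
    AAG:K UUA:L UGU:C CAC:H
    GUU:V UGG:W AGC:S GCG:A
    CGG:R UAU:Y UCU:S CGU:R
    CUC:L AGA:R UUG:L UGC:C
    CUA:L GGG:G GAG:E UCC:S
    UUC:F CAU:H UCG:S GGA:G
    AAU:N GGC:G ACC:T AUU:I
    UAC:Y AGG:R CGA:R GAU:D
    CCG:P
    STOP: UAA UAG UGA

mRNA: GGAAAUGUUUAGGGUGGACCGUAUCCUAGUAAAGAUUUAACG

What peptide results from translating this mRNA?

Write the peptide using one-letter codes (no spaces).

Answer: MFRVDRILVKI

Derivation:
start AUG at pos 4
pos 4: AUG -> M; peptide=M
pos 7: UUU -> F; peptide=MF
pos 10: AGG -> R; peptide=MFR
pos 13: GUG -> V; peptide=MFRV
pos 16: GAC -> D; peptide=MFRVD
pos 19: CGU -> R; peptide=MFRVDR
pos 22: AUC -> I; peptide=MFRVDRI
pos 25: CUA -> L; peptide=MFRVDRIL
pos 28: GUA -> V; peptide=MFRVDRILV
pos 31: AAG -> K; peptide=MFRVDRILVK
pos 34: AUU -> I; peptide=MFRVDRILVKI
pos 37: UAA -> STOP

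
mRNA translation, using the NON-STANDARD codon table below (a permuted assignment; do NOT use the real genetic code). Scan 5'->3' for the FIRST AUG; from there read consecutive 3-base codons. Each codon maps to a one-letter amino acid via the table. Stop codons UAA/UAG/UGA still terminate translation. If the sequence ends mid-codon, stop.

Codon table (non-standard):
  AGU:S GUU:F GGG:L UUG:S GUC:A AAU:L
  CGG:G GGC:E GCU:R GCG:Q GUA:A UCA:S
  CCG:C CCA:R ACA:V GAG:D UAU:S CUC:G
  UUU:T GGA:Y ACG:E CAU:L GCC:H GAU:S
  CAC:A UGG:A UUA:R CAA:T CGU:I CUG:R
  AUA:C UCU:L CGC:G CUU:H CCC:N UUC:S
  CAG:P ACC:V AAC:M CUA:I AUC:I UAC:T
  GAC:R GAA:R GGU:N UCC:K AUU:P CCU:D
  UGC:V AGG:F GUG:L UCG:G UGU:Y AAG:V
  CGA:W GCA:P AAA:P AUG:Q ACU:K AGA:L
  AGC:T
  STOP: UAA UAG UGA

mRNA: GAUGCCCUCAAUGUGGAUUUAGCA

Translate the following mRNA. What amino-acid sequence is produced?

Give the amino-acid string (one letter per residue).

start AUG at pos 1
pos 1: AUG -> Q; peptide=Q
pos 4: CCC -> N; peptide=QN
pos 7: UCA -> S; peptide=QNS
pos 10: AUG -> Q; peptide=QNSQ
pos 13: UGG -> A; peptide=QNSQA
pos 16: AUU -> P; peptide=QNSQAP
pos 19: UAG -> STOP

Answer: QNSQAP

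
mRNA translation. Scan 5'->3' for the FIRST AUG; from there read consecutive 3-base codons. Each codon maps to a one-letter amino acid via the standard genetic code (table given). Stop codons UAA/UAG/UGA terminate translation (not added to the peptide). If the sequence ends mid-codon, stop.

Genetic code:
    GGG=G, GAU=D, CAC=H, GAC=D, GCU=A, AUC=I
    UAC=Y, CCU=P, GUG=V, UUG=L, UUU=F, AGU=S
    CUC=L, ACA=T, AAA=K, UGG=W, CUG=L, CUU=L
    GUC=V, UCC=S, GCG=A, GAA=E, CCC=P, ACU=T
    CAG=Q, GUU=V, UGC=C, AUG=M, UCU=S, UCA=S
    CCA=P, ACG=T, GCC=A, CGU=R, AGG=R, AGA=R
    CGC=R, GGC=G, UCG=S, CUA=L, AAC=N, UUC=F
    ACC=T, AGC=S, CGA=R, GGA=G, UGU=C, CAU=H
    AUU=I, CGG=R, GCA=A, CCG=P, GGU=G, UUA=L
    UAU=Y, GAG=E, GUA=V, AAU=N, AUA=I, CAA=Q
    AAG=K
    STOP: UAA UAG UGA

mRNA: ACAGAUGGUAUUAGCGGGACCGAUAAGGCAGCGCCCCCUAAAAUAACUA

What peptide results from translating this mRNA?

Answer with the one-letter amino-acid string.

Answer: MVLAGPIRQRPLK

Derivation:
start AUG at pos 4
pos 4: AUG -> M; peptide=M
pos 7: GUA -> V; peptide=MV
pos 10: UUA -> L; peptide=MVL
pos 13: GCG -> A; peptide=MVLA
pos 16: GGA -> G; peptide=MVLAG
pos 19: CCG -> P; peptide=MVLAGP
pos 22: AUA -> I; peptide=MVLAGPI
pos 25: AGG -> R; peptide=MVLAGPIR
pos 28: CAG -> Q; peptide=MVLAGPIRQ
pos 31: CGC -> R; peptide=MVLAGPIRQR
pos 34: CCC -> P; peptide=MVLAGPIRQRP
pos 37: CUA -> L; peptide=MVLAGPIRQRPL
pos 40: AAA -> K; peptide=MVLAGPIRQRPLK
pos 43: UAA -> STOP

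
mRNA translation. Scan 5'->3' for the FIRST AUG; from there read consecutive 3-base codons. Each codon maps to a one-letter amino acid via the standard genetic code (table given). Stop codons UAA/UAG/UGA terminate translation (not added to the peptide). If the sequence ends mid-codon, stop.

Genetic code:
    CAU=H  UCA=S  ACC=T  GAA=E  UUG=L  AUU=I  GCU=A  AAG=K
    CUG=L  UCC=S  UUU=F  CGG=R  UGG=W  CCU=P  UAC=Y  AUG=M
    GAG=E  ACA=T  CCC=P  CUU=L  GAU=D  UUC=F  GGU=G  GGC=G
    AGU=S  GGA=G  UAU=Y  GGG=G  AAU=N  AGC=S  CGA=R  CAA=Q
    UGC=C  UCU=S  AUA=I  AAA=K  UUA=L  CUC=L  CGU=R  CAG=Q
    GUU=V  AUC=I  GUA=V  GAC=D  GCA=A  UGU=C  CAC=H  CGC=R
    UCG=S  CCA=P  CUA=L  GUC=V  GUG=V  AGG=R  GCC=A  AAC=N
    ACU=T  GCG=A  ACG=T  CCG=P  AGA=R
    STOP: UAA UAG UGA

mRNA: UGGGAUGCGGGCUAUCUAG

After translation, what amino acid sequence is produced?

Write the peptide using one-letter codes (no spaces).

start AUG at pos 4
pos 4: AUG -> M; peptide=M
pos 7: CGG -> R; peptide=MR
pos 10: GCU -> A; peptide=MRA
pos 13: AUC -> I; peptide=MRAI
pos 16: UAG -> STOP

Answer: MRAI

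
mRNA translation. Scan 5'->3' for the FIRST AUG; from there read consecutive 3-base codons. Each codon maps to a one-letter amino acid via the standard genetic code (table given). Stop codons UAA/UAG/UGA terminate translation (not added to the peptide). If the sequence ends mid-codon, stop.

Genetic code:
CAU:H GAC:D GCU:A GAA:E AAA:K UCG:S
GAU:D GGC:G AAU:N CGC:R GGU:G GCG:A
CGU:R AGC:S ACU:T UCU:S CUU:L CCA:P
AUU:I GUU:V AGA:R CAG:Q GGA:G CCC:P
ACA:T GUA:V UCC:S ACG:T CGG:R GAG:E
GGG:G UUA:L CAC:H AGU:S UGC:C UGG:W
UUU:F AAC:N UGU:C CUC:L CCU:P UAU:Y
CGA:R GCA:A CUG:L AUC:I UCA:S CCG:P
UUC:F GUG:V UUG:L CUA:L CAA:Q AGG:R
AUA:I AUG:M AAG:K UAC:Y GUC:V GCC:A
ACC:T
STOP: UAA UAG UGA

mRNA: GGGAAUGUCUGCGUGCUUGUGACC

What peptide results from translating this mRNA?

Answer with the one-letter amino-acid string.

Answer: MSACL

Derivation:
start AUG at pos 4
pos 4: AUG -> M; peptide=M
pos 7: UCU -> S; peptide=MS
pos 10: GCG -> A; peptide=MSA
pos 13: UGC -> C; peptide=MSAC
pos 16: UUG -> L; peptide=MSACL
pos 19: UGA -> STOP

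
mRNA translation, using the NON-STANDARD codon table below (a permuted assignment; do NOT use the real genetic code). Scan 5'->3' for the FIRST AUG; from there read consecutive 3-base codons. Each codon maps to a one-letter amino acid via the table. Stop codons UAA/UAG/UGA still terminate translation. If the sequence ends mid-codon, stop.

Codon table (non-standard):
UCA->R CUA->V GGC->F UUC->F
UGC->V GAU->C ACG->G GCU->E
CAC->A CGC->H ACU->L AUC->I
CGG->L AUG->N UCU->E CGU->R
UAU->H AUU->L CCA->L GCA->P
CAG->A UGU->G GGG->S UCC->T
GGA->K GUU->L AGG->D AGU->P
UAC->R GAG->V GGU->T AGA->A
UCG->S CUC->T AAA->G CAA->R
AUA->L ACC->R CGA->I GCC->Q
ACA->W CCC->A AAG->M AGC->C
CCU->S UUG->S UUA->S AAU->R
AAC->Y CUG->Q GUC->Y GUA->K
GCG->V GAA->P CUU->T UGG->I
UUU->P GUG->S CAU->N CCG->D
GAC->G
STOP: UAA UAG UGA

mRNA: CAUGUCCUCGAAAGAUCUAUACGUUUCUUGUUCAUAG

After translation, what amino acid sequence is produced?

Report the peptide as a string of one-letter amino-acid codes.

start AUG at pos 1
pos 1: AUG -> N; peptide=N
pos 4: UCC -> T; peptide=NT
pos 7: UCG -> S; peptide=NTS
pos 10: AAA -> G; peptide=NTSG
pos 13: GAU -> C; peptide=NTSGC
pos 16: CUA -> V; peptide=NTSGCV
pos 19: UAC -> R; peptide=NTSGCVR
pos 22: GUU -> L; peptide=NTSGCVRL
pos 25: UCU -> E; peptide=NTSGCVRLE
pos 28: UGU -> G; peptide=NTSGCVRLEG
pos 31: UCA -> R; peptide=NTSGCVRLEGR
pos 34: UAG -> STOP

Answer: NTSGCVRLEGR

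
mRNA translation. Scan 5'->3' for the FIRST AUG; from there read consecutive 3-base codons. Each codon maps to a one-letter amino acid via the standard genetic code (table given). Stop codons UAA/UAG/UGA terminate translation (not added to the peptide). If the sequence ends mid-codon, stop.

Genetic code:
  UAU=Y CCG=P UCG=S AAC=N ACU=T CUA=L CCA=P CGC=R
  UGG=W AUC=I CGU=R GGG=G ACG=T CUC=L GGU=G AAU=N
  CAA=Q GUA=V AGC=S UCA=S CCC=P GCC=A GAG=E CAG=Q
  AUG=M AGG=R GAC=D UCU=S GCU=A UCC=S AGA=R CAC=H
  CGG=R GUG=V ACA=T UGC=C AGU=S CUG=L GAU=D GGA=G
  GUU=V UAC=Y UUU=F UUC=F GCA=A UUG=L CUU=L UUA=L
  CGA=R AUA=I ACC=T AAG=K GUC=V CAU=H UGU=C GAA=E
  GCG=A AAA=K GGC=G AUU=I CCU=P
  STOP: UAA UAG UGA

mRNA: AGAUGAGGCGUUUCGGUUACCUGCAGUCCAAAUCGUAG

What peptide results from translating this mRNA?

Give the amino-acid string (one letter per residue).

Answer: MRRFGYLQSKS

Derivation:
start AUG at pos 2
pos 2: AUG -> M; peptide=M
pos 5: AGG -> R; peptide=MR
pos 8: CGU -> R; peptide=MRR
pos 11: UUC -> F; peptide=MRRF
pos 14: GGU -> G; peptide=MRRFG
pos 17: UAC -> Y; peptide=MRRFGY
pos 20: CUG -> L; peptide=MRRFGYL
pos 23: CAG -> Q; peptide=MRRFGYLQ
pos 26: UCC -> S; peptide=MRRFGYLQS
pos 29: AAA -> K; peptide=MRRFGYLQSK
pos 32: UCG -> S; peptide=MRRFGYLQSKS
pos 35: UAG -> STOP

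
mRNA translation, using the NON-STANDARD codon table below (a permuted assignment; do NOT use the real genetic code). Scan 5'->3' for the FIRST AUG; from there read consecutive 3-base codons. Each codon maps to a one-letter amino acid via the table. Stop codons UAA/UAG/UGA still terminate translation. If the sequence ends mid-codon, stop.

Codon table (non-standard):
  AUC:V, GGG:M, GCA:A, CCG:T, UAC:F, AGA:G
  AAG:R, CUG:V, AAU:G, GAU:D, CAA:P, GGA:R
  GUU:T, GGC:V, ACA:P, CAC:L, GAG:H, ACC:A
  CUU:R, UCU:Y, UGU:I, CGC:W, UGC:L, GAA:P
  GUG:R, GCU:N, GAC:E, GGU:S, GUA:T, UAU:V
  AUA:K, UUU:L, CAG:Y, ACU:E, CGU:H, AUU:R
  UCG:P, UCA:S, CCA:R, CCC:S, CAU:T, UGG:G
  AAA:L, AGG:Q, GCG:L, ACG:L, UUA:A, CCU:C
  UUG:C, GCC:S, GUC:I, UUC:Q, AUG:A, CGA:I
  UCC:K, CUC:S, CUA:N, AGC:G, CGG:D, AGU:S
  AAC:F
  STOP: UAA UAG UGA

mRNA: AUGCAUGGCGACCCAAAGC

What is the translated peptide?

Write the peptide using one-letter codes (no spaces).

Answer: ATVERR

Derivation:
start AUG at pos 0
pos 0: AUG -> A; peptide=A
pos 3: CAU -> T; peptide=AT
pos 6: GGC -> V; peptide=ATV
pos 9: GAC -> E; peptide=ATVE
pos 12: CCA -> R; peptide=ATVER
pos 15: AAG -> R; peptide=ATVERR
pos 18: only 1 nt remain (<3), stop (end of mRNA)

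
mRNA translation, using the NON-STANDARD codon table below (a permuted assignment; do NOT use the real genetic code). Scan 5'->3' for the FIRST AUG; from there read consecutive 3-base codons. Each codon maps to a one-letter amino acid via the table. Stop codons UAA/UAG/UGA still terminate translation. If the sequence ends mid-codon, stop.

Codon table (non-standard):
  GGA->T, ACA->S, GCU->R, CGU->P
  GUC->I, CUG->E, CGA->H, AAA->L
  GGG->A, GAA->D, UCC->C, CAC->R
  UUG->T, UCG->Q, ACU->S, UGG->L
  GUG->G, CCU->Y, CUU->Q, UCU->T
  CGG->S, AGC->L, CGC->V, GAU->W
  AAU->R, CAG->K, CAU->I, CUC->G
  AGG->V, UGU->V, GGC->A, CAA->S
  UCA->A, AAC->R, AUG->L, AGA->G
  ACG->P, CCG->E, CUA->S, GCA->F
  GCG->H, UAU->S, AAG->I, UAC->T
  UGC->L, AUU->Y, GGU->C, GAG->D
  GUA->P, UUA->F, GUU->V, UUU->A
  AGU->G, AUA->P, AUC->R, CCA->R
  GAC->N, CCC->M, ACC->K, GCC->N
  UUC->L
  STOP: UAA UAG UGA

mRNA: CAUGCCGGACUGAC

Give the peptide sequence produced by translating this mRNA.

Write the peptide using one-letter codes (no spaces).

Answer: LEN

Derivation:
start AUG at pos 1
pos 1: AUG -> L; peptide=L
pos 4: CCG -> E; peptide=LE
pos 7: GAC -> N; peptide=LEN
pos 10: UGA -> STOP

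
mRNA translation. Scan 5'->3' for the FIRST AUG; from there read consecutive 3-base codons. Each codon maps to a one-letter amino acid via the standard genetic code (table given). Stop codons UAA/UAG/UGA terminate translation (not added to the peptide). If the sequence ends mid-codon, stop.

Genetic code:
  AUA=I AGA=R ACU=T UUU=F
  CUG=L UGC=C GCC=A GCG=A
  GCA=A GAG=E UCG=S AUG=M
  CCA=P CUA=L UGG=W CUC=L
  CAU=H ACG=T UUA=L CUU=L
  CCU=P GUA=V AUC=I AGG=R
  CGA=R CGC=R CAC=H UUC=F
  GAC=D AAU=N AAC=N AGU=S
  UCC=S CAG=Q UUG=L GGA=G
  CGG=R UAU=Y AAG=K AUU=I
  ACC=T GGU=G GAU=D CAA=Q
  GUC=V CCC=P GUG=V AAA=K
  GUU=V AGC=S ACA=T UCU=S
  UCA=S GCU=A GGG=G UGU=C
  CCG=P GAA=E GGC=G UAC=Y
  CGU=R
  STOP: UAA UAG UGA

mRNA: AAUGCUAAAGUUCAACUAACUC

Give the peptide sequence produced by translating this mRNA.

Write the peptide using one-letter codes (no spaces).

Answer: MLKFN

Derivation:
start AUG at pos 1
pos 1: AUG -> M; peptide=M
pos 4: CUA -> L; peptide=ML
pos 7: AAG -> K; peptide=MLK
pos 10: UUC -> F; peptide=MLKF
pos 13: AAC -> N; peptide=MLKFN
pos 16: UAA -> STOP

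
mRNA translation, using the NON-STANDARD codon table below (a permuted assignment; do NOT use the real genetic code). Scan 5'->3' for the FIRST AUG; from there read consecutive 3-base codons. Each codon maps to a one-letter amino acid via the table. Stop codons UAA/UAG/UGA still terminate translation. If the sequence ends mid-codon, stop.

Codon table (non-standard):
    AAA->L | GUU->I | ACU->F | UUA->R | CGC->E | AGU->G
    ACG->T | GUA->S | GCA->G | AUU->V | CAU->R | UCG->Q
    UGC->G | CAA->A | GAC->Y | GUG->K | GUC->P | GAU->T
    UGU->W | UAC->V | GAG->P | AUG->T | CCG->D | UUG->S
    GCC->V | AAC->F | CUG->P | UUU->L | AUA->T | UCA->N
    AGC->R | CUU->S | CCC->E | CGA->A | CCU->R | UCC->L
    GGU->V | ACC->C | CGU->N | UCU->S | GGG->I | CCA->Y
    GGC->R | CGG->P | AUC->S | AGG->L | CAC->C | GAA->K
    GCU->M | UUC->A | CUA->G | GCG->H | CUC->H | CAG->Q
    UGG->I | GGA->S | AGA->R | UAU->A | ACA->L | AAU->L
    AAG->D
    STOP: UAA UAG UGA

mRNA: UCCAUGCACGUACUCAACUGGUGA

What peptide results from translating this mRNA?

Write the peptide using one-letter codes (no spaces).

Answer: TCSHFI

Derivation:
start AUG at pos 3
pos 3: AUG -> T; peptide=T
pos 6: CAC -> C; peptide=TC
pos 9: GUA -> S; peptide=TCS
pos 12: CUC -> H; peptide=TCSH
pos 15: AAC -> F; peptide=TCSHF
pos 18: UGG -> I; peptide=TCSHFI
pos 21: UGA -> STOP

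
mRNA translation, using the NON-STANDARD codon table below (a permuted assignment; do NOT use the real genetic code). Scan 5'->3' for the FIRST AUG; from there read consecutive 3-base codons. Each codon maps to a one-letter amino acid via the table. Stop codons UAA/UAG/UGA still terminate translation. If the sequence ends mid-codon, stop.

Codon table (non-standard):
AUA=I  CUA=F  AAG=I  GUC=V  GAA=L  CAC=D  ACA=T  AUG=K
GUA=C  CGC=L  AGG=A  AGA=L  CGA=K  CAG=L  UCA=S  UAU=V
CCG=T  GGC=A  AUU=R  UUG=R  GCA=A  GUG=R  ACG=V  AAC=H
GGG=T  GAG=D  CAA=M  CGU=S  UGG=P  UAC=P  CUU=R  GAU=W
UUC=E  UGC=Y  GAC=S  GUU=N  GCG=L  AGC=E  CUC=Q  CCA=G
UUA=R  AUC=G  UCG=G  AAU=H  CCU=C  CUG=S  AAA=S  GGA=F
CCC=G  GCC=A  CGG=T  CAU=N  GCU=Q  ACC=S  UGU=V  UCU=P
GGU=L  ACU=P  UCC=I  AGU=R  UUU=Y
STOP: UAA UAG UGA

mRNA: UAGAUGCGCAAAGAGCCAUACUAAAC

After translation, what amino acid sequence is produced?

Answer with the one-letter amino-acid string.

Answer: KLSDGP

Derivation:
start AUG at pos 3
pos 3: AUG -> K; peptide=K
pos 6: CGC -> L; peptide=KL
pos 9: AAA -> S; peptide=KLS
pos 12: GAG -> D; peptide=KLSD
pos 15: CCA -> G; peptide=KLSDG
pos 18: UAC -> P; peptide=KLSDGP
pos 21: UAA -> STOP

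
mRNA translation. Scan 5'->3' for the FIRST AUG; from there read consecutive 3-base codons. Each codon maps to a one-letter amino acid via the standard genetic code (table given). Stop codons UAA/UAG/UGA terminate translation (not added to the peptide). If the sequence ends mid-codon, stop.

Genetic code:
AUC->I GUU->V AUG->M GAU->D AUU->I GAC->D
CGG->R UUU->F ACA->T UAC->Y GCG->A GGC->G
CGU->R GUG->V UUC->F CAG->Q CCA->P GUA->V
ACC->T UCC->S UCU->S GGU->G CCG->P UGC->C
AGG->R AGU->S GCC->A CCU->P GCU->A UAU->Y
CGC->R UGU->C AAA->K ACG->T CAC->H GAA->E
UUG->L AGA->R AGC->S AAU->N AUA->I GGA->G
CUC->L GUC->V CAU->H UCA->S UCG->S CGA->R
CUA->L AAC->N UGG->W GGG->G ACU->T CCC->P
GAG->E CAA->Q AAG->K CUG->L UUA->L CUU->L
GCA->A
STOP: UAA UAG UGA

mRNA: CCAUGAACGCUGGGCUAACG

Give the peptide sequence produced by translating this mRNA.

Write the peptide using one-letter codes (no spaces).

Answer: MNAGLT

Derivation:
start AUG at pos 2
pos 2: AUG -> M; peptide=M
pos 5: AAC -> N; peptide=MN
pos 8: GCU -> A; peptide=MNA
pos 11: GGG -> G; peptide=MNAG
pos 14: CUA -> L; peptide=MNAGL
pos 17: ACG -> T; peptide=MNAGLT
pos 20: only 0 nt remain (<3), stop (end of mRNA)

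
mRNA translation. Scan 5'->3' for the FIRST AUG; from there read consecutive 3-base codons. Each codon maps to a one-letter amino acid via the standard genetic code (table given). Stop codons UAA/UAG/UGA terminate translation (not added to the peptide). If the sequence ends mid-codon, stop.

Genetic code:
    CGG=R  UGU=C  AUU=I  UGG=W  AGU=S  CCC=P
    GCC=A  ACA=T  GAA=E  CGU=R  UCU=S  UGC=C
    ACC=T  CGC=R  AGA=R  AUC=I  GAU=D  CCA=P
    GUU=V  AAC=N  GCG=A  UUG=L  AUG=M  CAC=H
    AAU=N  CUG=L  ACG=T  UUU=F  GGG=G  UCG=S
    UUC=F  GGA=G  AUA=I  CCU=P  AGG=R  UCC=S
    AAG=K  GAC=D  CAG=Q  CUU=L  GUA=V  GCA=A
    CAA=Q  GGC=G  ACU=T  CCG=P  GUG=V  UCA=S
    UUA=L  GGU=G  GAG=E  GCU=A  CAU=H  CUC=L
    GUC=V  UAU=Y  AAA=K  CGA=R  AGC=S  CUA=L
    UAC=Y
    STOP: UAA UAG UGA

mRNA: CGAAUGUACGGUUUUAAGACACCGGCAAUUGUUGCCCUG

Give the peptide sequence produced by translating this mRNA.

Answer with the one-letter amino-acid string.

Answer: MYGFKTPAIVAL

Derivation:
start AUG at pos 3
pos 3: AUG -> M; peptide=M
pos 6: UAC -> Y; peptide=MY
pos 9: GGU -> G; peptide=MYG
pos 12: UUU -> F; peptide=MYGF
pos 15: AAG -> K; peptide=MYGFK
pos 18: ACA -> T; peptide=MYGFKT
pos 21: CCG -> P; peptide=MYGFKTP
pos 24: GCA -> A; peptide=MYGFKTPA
pos 27: AUU -> I; peptide=MYGFKTPAI
pos 30: GUU -> V; peptide=MYGFKTPAIV
pos 33: GCC -> A; peptide=MYGFKTPAIVA
pos 36: CUG -> L; peptide=MYGFKTPAIVAL
pos 39: only 0 nt remain (<3), stop (end of mRNA)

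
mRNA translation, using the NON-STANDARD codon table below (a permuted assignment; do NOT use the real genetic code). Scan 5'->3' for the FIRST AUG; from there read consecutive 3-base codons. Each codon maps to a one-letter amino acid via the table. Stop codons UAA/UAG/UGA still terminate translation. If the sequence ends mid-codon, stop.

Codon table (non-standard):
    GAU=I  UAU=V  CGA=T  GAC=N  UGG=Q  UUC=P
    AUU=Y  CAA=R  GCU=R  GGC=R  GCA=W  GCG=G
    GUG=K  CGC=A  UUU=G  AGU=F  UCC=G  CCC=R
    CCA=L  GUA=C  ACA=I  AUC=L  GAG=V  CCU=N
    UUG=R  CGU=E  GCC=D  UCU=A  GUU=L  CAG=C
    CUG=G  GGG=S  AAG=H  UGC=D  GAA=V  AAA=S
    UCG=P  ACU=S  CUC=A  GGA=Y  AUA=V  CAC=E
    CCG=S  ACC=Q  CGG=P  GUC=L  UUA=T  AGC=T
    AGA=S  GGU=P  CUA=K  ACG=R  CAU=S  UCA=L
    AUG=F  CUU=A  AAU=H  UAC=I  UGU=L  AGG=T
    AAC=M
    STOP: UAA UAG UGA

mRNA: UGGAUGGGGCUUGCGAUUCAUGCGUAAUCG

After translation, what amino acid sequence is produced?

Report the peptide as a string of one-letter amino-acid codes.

start AUG at pos 3
pos 3: AUG -> F; peptide=F
pos 6: GGG -> S; peptide=FS
pos 9: CUU -> A; peptide=FSA
pos 12: GCG -> G; peptide=FSAG
pos 15: AUU -> Y; peptide=FSAGY
pos 18: CAU -> S; peptide=FSAGYS
pos 21: GCG -> G; peptide=FSAGYSG
pos 24: UAA -> STOP

Answer: FSAGYSG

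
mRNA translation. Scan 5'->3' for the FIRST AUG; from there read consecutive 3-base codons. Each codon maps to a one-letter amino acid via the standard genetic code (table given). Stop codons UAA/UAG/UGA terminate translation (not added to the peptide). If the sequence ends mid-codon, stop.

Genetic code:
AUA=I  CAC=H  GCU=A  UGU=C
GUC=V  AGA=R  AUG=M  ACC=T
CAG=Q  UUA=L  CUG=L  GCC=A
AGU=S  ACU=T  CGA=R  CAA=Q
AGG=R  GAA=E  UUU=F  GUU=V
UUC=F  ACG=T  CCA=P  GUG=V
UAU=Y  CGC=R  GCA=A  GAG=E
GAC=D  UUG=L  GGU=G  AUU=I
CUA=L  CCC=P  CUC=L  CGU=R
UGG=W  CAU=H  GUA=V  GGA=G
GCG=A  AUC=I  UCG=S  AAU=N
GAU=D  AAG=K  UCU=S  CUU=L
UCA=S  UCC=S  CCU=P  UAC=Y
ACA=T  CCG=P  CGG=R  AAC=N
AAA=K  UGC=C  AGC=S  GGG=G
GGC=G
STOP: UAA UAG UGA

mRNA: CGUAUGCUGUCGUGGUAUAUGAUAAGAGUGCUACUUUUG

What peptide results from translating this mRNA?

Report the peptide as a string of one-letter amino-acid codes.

Answer: MLSWYMIRVLLL

Derivation:
start AUG at pos 3
pos 3: AUG -> M; peptide=M
pos 6: CUG -> L; peptide=ML
pos 9: UCG -> S; peptide=MLS
pos 12: UGG -> W; peptide=MLSW
pos 15: UAU -> Y; peptide=MLSWY
pos 18: AUG -> M; peptide=MLSWYM
pos 21: AUA -> I; peptide=MLSWYMI
pos 24: AGA -> R; peptide=MLSWYMIR
pos 27: GUG -> V; peptide=MLSWYMIRV
pos 30: CUA -> L; peptide=MLSWYMIRVL
pos 33: CUU -> L; peptide=MLSWYMIRVLL
pos 36: UUG -> L; peptide=MLSWYMIRVLLL
pos 39: only 0 nt remain (<3), stop (end of mRNA)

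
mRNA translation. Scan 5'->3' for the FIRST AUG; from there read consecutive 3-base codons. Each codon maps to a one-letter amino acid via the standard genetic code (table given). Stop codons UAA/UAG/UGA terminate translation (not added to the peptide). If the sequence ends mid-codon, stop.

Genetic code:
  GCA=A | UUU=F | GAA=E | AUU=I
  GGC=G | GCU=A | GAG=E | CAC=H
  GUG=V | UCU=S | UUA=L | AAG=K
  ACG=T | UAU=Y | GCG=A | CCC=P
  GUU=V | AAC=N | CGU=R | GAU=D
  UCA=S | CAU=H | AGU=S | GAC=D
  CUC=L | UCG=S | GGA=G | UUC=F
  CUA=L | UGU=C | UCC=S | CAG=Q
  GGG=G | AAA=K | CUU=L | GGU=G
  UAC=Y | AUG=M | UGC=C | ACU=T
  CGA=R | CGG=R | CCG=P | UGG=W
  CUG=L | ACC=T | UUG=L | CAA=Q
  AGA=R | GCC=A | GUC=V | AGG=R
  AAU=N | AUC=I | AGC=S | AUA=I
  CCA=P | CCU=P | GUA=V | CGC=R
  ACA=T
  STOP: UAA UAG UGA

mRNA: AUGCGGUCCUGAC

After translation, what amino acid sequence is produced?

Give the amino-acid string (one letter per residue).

start AUG at pos 0
pos 0: AUG -> M; peptide=M
pos 3: CGG -> R; peptide=MR
pos 6: UCC -> S; peptide=MRS
pos 9: UGA -> STOP

Answer: MRS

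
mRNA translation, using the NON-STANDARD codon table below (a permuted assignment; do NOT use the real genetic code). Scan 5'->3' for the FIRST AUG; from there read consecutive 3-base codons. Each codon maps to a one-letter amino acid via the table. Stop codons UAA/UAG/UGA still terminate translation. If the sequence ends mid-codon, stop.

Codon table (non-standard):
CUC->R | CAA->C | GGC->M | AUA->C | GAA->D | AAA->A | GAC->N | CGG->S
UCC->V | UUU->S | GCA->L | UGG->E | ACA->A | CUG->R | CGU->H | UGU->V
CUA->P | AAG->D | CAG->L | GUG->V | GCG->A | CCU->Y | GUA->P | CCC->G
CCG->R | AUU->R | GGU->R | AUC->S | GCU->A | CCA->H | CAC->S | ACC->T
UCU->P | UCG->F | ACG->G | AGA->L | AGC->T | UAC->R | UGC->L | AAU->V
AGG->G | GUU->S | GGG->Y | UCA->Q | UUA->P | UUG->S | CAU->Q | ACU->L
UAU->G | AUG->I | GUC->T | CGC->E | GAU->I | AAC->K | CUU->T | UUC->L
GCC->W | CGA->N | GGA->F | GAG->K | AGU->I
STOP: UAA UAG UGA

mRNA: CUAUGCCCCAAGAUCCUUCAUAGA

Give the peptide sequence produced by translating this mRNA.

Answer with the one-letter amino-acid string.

start AUG at pos 2
pos 2: AUG -> I; peptide=I
pos 5: CCC -> G; peptide=IG
pos 8: CAA -> C; peptide=IGC
pos 11: GAU -> I; peptide=IGCI
pos 14: CCU -> Y; peptide=IGCIY
pos 17: UCA -> Q; peptide=IGCIYQ
pos 20: UAG -> STOP

Answer: IGCIYQ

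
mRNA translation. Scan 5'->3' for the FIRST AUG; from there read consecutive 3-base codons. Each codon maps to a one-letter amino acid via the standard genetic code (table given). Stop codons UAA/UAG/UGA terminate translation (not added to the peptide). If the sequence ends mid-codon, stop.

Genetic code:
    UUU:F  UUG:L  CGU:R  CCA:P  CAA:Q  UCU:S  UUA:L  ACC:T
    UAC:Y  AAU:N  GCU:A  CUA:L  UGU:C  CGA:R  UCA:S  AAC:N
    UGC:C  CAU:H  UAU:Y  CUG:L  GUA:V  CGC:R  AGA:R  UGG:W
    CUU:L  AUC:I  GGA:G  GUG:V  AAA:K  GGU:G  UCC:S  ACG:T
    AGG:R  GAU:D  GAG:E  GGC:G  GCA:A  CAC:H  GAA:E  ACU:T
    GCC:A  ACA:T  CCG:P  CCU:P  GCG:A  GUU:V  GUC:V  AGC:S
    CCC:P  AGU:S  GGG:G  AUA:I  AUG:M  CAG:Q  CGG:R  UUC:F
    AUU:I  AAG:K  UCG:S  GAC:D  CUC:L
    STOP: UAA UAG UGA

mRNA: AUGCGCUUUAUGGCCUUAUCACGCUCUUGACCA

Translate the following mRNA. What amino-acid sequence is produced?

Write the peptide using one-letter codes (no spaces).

Answer: MRFMALSRS

Derivation:
start AUG at pos 0
pos 0: AUG -> M; peptide=M
pos 3: CGC -> R; peptide=MR
pos 6: UUU -> F; peptide=MRF
pos 9: AUG -> M; peptide=MRFM
pos 12: GCC -> A; peptide=MRFMA
pos 15: UUA -> L; peptide=MRFMAL
pos 18: UCA -> S; peptide=MRFMALS
pos 21: CGC -> R; peptide=MRFMALSR
pos 24: UCU -> S; peptide=MRFMALSRS
pos 27: UGA -> STOP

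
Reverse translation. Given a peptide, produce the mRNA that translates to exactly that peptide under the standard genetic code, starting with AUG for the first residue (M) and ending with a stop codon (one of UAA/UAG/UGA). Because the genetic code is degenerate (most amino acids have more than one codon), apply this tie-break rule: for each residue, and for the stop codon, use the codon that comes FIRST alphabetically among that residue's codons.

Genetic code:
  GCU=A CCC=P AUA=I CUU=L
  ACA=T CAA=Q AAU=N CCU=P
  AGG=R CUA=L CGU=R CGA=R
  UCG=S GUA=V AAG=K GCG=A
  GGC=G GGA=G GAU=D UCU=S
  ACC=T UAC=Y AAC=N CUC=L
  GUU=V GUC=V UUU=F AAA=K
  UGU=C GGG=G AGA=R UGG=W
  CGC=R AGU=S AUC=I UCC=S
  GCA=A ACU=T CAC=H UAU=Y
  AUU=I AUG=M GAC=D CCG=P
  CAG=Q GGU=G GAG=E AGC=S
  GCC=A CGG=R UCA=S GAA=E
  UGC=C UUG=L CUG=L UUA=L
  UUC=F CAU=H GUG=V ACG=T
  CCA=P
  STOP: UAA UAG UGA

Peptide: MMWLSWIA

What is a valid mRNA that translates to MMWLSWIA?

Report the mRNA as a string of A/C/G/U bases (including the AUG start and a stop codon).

residue 1: M -> AUG (start codon)
residue 2: M -> AUG (only codon)
residue 3: W -> UGG (only codon)
residue 4: L codons sorted = CUA,CUC,CUG,CUU,UUA,UUG -> pick first = CUA
residue 5: S codons sorted = AGC,AGU,UCA,UCC,UCG,UCU -> pick first = AGC
residue 6: W -> UGG (only codon)
residue 7: I codons sorted = AUA,AUC,AUU -> pick first = AUA
residue 8: A codons sorted = GCA,GCC,GCG,GCU -> pick first = GCA
terminator: stop codons sorted = UAA,UAG,UGA -> pick first = UAA

Answer: mRNA: AUGAUGUGGCUAAGCUGGAUAGCAUAA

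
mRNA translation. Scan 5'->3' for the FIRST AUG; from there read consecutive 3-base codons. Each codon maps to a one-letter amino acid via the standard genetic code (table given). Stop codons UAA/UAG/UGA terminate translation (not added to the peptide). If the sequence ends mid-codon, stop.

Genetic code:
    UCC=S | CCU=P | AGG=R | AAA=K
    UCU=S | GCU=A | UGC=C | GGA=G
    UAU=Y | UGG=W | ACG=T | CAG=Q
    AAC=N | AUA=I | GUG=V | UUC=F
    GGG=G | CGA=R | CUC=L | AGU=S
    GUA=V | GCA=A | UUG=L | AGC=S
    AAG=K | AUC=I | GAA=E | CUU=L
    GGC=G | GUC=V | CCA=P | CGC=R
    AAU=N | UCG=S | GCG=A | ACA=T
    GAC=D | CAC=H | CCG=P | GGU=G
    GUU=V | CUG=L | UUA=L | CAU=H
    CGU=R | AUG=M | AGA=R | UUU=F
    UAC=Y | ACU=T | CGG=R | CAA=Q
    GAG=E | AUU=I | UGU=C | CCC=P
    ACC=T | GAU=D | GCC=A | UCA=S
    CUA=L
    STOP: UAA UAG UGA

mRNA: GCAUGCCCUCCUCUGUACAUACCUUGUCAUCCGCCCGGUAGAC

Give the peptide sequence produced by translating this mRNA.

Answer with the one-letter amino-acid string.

start AUG at pos 2
pos 2: AUG -> M; peptide=M
pos 5: CCC -> P; peptide=MP
pos 8: UCC -> S; peptide=MPS
pos 11: UCU -> S; peptide=MPSS
pos 14: GUA -> V; peptide=MPSSV
pos 17: CAU -> H; peptide=MPSSVH
pos 20: ACC -> T; peptide=MPSSVHT
pos 23: UUG -> L; peptide=MPSSVHTL
pos 26: UCA -> S; peptide=MPSSVHTLS
pos 29: UCC -> S; peptide=MPSSVHTLSS
pos 32: GCC -> A; peptide=MPSSVHTLSSA
pos 35: CGG -> R; peptide=MPSSVHTLSSAR
pos 38: UAG -> STOP

Answer: MPSSVHTLSSAR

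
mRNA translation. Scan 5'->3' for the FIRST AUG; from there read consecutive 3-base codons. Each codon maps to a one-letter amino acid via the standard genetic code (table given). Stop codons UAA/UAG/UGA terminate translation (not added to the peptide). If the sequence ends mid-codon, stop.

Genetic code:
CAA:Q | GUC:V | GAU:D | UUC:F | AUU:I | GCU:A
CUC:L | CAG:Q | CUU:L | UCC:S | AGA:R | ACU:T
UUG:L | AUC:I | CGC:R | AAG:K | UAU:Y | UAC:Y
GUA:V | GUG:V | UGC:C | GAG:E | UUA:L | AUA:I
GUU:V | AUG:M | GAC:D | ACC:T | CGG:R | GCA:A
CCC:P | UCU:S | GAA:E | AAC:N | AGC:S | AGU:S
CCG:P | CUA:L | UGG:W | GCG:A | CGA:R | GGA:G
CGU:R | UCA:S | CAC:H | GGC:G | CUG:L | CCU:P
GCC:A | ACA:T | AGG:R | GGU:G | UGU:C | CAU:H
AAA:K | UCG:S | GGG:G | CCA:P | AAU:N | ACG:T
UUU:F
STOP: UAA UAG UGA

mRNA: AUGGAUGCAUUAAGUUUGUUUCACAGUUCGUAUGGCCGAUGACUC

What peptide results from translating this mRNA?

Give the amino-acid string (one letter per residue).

Answer: MDALSLFHSSYGR

Derivation:
start AUG at pos 0
pos 0: AUG -> M; peptide=M
pos 3: GAU -> D; peptide=MD
pos 6: GCA -> A; peptide=MDA
pos 9: UUA -> L; peptide=MDAL
pos 12: AGU -> S; peptide=MDALS
pos 15: UUG -> L; peptide=MDALSL
pos 18: UUU -> F; peptide=MDALSLF
pos 21: CAC -> H; peptide=MDALSLFH
pos 24: AGU -> S; peptide=MDALSLFHS
pos 27: UCG -> S; peptide=MDALSLFHSS
pos 30: UAU -> Y; peptide=MDALSLFHSSY
pos 33: GGC -> G; peptide=MDALSLFHSSYG
pos 36: CGA -> R; peptide=MDALSLFHSSYGR
pos 39: UGA -> STOP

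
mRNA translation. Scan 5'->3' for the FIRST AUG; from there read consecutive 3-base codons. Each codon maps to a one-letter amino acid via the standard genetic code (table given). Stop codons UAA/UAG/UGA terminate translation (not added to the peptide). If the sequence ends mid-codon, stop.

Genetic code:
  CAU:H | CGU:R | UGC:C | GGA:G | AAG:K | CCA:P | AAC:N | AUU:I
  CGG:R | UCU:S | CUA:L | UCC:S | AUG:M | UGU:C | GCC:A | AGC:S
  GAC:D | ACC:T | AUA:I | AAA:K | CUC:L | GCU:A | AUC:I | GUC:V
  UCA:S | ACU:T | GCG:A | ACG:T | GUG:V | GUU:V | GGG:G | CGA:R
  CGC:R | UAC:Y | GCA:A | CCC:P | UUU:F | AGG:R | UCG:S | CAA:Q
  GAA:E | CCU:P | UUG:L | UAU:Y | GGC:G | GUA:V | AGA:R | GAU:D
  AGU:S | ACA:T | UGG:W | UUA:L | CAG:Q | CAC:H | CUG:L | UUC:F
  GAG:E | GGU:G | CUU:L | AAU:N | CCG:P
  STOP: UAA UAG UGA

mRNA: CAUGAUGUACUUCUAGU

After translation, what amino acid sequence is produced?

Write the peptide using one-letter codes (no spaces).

start AUG at pos 1
pos 1: AUG -> M; peptide=M
pos 4: AUG -> M; peptide=MM
pos 7: UAC -> Y; peptide=MMY
pos 10: UUC -> F; peptide=MMYF
pos 13: UAG -> STOP

Answer: MMYF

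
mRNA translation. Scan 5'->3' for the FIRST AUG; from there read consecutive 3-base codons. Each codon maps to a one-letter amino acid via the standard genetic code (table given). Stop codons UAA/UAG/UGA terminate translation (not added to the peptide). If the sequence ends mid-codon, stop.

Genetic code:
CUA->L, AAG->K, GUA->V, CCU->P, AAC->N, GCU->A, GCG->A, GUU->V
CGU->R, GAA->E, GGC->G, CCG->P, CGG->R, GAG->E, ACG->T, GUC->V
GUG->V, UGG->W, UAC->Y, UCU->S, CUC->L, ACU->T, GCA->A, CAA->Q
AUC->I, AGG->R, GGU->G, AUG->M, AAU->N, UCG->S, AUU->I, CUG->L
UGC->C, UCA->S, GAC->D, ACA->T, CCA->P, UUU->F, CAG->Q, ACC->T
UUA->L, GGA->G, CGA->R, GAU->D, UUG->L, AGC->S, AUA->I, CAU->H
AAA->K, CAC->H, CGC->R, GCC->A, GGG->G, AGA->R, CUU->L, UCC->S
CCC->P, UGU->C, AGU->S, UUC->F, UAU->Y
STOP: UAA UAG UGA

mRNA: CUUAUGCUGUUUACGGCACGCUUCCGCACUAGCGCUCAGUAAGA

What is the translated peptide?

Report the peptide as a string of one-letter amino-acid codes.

start AUG at pos 3
pos 3: AUG -> M; peptide=M
pos 6: CUG -> L; peptide=ML
pos 9: UUU -> F; peptide=MLF
pos 12: ACG -> T; peptide=MLFT
pos 15: GCA -> A; peptide=MLFTA
pos 18: CGC -> R; peptide=MLFTAR
pos 21: UUC -> F; peptide=MLFTARF
pos 24: CGC -> R; peptide=MLFTARFR
pos 27: ACU -> T; peptide=MLFTARFRT
pos 30: AGC -> S; peptide=MLFTARFRTS
pos 33: GCU -> A; peptide=MLFTARFRTSA
pos 36: CAG -> Q; peptide=MLFTARFRTSAQ
pos 39: UAA -> STOP

Answer: MLFTARFRTSAQ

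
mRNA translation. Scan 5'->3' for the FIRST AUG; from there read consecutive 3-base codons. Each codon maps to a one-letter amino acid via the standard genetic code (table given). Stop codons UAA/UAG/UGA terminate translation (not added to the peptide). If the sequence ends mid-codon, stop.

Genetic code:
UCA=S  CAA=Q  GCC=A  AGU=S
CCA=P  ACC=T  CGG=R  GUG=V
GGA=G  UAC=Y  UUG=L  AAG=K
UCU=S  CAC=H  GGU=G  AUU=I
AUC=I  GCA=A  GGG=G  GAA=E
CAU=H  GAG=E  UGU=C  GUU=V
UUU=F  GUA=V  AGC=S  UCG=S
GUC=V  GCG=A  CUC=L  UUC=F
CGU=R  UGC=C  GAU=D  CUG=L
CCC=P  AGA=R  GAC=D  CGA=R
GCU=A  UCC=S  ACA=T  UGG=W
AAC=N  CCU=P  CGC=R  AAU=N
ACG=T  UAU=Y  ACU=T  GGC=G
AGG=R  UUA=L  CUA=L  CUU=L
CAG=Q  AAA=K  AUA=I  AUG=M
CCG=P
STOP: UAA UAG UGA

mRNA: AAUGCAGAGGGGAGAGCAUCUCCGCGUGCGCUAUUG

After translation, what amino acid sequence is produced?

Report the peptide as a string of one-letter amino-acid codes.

Answer: MQRGEHLRVRY

Derivation:
start AUG at pos 1
pos 1: AUG -> M; peptide=M
pos 4: CAG -> Q; peptide=MQ
pos 7: AGG -> R; peptide=MQR
pos 10: GGA -> G; peptide=MQRG
pos 13: GAG -> E; peptide=MQRGE
pos 16: CAU -> H; peptide=MQRGEH
pos 19: CUC -> L; peptide=MQRGEHL
pos 22: CGC -> R; peptide=MQRGEHLR
pos 25: GUG -> V; peptide=MQRGEHLRV
pos 28: CGC -> R; peptide=MQRGEHLRVR
pos 31: UAU -> Y; peptide=MQRGEHLRVRY
pos 34: only 2 nt remain (<3), stop (end of mRNA)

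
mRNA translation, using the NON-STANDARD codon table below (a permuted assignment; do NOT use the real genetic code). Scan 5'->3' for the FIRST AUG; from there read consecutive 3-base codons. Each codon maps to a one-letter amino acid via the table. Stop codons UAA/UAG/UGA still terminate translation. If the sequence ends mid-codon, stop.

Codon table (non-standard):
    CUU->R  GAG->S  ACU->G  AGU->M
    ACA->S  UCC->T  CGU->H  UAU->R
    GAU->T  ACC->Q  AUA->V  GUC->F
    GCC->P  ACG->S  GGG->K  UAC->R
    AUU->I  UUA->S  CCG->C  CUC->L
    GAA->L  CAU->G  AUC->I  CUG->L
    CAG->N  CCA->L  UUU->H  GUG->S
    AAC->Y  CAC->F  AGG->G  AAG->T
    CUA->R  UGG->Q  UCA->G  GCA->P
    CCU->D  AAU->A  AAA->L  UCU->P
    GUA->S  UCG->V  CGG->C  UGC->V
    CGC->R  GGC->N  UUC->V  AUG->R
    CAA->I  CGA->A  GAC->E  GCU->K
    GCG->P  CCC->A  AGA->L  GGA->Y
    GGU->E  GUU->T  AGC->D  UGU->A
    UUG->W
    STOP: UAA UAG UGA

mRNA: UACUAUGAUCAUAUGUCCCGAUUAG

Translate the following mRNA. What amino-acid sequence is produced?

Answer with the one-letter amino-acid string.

start AUG at pos 4
pos 4: AUG -> R; peptide=R
pos 7: AUC -> I; peptide=RI
pos 10: AUA -> V; peptide=RIV
pos 13: UGU -> A; peptide=RIVA
pos 16: CCC -> A; peptide=RIVAA
pos 19: GAU -> T; peptide=RIVAAT
pos 22: UAG -> STOP

Answer: RIVAAT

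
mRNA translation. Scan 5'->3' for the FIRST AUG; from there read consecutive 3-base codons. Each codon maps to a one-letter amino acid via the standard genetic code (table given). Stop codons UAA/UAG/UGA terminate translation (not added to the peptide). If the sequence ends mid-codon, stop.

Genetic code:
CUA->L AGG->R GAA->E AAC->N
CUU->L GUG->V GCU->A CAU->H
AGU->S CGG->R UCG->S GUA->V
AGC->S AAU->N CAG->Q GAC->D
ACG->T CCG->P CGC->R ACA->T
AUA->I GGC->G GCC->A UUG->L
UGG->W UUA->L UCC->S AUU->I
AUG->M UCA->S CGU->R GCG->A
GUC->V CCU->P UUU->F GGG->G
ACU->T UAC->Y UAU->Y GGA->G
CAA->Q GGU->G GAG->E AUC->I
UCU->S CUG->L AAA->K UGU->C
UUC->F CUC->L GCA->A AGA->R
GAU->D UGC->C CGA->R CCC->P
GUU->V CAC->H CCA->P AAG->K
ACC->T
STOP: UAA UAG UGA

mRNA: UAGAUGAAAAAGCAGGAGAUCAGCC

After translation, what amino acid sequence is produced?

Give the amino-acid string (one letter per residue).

Answer: MKKQEIS

Derivation:
start AUG at pos 3
pos 3: AUG -> M; peptide=M
pos 6: AAA -> K; peptide=MK
pos 9: AAG -> K; peptide=MKK
pos 12: CAG -> Q; peptide=MKKQ
pos 15: GAG -> E; peptide=MKKQE
pos 18: AUC -> I; peptide=MKKQEI
pos 21: AGC -> S; peptide=MKKQEIS
pos 24: only 1 nt remain (<3), stop (end of mRNA)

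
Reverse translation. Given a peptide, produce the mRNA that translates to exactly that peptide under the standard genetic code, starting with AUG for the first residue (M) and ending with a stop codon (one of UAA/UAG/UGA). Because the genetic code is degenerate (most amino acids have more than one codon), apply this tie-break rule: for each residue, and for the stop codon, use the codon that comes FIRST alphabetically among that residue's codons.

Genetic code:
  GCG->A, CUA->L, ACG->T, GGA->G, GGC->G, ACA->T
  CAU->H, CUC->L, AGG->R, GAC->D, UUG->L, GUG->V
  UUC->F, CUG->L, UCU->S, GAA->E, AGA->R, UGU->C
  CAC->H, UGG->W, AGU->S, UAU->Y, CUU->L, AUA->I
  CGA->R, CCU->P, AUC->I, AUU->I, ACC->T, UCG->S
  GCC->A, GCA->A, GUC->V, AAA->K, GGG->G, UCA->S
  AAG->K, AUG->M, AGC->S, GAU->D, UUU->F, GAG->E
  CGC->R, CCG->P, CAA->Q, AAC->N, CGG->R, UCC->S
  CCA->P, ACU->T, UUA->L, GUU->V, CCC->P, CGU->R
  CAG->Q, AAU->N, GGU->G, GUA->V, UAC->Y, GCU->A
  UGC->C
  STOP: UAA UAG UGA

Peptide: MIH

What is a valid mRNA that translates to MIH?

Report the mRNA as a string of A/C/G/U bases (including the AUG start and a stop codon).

Answer: mRNA: AUGAUACACUAA

Derivation:
residue 1: M -> AUG (start codon)
residue 2: I codons sorted = AUA,AUC,AUU -> pick first = AUA
residue 3: H codons sorted = CAC,CAU -> pick first = CAC
terminator: stop codons sorted = UAA,UAG,UGA -> pick first = UAA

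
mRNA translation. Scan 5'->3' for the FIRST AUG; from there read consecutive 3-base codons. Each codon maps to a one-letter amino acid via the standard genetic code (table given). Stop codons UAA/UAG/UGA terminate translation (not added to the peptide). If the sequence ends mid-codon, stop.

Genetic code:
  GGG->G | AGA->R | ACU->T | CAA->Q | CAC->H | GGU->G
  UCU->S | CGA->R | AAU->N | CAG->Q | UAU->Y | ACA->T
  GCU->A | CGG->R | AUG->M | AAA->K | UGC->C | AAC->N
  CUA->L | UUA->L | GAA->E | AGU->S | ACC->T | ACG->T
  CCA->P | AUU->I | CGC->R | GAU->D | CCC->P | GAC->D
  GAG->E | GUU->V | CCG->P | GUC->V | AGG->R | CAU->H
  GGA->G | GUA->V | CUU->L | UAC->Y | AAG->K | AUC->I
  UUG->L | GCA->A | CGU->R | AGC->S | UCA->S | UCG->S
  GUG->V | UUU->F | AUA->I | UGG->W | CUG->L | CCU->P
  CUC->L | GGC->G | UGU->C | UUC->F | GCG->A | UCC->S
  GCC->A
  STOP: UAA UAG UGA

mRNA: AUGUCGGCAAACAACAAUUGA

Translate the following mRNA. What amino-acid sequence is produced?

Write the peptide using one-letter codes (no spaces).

start AUG at pos 0
pos 0: AUG -> M; peptide=M
pos 3: UCG -> S; peptide=MS
pos 6: GCA -> A; peptide=MSA
pos 9: AAC -> N; peptide=MSAN
pos 12: AAC -> N; peptide=MSANN
pos 15: AAU -> N; peptide=MSANNN
pos 18: UGA -> STOP

Answer: MSANNN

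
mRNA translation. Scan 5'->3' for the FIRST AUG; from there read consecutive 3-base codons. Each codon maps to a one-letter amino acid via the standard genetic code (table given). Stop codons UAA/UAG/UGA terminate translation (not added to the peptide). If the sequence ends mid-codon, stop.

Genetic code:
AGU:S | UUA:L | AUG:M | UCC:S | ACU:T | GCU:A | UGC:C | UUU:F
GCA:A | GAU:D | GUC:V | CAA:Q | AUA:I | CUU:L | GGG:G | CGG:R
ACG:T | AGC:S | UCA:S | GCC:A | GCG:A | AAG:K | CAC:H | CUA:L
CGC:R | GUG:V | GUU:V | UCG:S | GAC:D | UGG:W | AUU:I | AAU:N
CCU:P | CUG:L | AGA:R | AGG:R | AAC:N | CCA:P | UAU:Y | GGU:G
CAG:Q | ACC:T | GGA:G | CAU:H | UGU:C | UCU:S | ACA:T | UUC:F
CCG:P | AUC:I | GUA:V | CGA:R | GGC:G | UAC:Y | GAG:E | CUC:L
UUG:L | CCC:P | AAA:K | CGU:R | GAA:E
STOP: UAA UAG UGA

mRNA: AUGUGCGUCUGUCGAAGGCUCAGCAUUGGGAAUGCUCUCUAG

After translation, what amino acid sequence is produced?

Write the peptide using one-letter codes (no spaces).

start AUG at pos 0
pos 0: AUG -> M; peptide=M
pos 3: UGC -> C; peptide=MC
pos 6: GUC -> V; peptide=MCV
pos 9: UGU -> C; peptide=MCVC
pos 12: CGA -> R; peptide=MCVCR
pos 15: AGG -> R; peptide=MCVCRR
pos 18: CUC -> L; peptide=MCVCRRL
pos 21: AGC -> S; peptide=MCVCRRLS
pos 24: AUU -> I; peptide=MCVCRRLSI
pos 27: GGG -> G; peptide=MCVCRRLSIG
pos 30: AAU -> N; peptide=MCVCRRLSIGN
pos 33: GCU -> A; peptide=MCVCRRLSIGNA
pos 36: CUC -> L; peptide=MCVCRRLSIGNAL
pos 39: UAG -> STOP

Answer: MCVCRRLSIGNAL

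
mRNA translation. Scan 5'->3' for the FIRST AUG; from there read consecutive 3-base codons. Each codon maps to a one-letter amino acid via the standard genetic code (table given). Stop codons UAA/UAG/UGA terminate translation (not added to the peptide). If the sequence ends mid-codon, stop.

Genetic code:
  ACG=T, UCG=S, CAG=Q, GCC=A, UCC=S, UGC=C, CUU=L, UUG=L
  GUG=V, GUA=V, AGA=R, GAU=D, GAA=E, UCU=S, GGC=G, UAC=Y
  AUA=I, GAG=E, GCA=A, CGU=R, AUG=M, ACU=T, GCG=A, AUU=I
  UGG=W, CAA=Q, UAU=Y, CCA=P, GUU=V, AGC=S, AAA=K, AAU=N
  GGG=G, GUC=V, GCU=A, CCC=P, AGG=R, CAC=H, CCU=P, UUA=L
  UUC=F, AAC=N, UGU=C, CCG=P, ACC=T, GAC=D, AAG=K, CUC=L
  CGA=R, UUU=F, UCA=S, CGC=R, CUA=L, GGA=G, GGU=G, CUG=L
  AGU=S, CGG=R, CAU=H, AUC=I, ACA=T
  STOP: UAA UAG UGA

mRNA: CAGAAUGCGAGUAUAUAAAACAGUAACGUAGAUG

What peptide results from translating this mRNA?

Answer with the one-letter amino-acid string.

start AUG at pos 4
pos 4: AUG -> M; peptide=M
pos 7: CGA -> R; peptide=MR
pos 10: GUA -> V; peptide=MRV
pos 13: UAU -> Y; peptide=MRVY
pos 16: AAA -> K; peptide=MRVYK
pos 19: ACA -> T; peptide=MRVYKT
pos 22: GUA -> V; peptide=MRVYKTV
pos 25: ACG -> T; peptide=MRVYKTVT
pos 28: UAG -> STOP

Answer: MRVYKTVT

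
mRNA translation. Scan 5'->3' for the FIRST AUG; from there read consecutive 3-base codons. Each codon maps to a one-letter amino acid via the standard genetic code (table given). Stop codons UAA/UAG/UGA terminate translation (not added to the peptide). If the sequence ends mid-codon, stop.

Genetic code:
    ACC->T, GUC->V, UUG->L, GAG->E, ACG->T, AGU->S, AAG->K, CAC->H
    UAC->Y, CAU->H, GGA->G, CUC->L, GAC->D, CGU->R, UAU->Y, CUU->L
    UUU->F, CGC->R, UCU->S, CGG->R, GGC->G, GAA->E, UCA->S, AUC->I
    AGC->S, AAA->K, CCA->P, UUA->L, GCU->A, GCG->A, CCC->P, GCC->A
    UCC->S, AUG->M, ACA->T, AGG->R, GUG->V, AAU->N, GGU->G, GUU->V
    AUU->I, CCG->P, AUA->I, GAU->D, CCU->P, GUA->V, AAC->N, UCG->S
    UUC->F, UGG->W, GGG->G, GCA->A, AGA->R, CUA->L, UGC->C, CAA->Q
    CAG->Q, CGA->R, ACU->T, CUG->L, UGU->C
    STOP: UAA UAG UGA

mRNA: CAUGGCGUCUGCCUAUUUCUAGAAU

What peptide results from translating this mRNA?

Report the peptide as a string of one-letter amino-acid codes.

start AUG at pos 1
pos 1: AUG -> M; peptide=M
pos 4: GCG -> A; peptide=MA
pos 7: UCU -> S; peptide=MAS
pos 10: GCC -> A; peptide=MASA
pos 13: UAU -> Y; peptide=MASAY
pos 16: UUC -> F; peptide=MASAYF
pos 19: UAG -> STOP

Answer: MASAYF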